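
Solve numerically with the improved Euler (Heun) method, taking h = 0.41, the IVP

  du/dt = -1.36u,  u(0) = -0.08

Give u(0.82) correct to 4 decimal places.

Heun: k1 = f(t_n, u_n); k2 = f(t_n + h, u_n + h·k1); u_{n+1} = u_n + (h/2)·(k1 + k2).
t=0.000000, u=-0.080000:
  k1 = f(0.000000, -0.080000) = 0.108800
  k2 = f(0.410000, -0.035392) = 0.048133
  u ← -0.080000 + (0.41/2)·(0.108800 + 0.048133) = -0.047829
t=0.410000, u=-0.047829:
  k1 = f(0.410000, -0.047829) = 0.065047
  k2 = f(0.820000, -0.021159) = 0.028777
  u ← -0.047829 + (0.41/2)·(0.065047 + 0.028777) = -0.028595
u(0.82) ≈ -0.0286

-0.0286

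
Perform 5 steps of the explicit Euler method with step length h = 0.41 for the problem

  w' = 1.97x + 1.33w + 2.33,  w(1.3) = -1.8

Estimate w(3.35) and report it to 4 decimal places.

Euler: w_{n+1} = w_n + h·f(x_n, w_n).
x=1.300000, w=-1.800000: f=2.497000 → w ← -1.800000 + 0.41·2.497000 = -0.776230
x=1.710000, w=-0.776230: f=4.666314 → w ← -0.776230 + 0.41·4.666314 = 1.136959
x=2.120000, w=1.136959: f=8.018555 → w ← 1.136959 + 0.41·8.018555 = 4.424566
x=2.530000, w=4.424566: f=13.198773 → w ← 4.424566 + 0.41·13.198773 = 9.836063
x=2.940000, w=9.836063: f=21.203764 → w ← 9.836063 + 0.41·21.203764 = 18.529607
w(3.35) ≈ 18.5296

18.5296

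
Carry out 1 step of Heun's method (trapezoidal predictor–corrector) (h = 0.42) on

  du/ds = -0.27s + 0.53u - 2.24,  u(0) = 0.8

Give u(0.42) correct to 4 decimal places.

Heun: k1 = f(s_n, u_n); k2 = f(s_n + h, u_n + h·k1); u_{n+1} = u_n + (h/2)·(k1 + k2).
s=0.000000, u=0.800000:
  k1 = f(0.000000, 0.800000) = -1.816000
  k2 = f(0.420000, 0.037280) = -2.333642
  u ← 0.800000 + (0.42/2)·(-1.816000 + (-2.333642)) = -0.071425
u(0.42) ≈ -0.0714

-0.0714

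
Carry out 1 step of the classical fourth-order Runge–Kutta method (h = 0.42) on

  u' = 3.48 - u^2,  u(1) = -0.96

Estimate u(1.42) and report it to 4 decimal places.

0.3865

RK4: k1 = f(x_n, u_n); k2 = f(x_n + h/2, u_n + (h/2)·k1); k3 = f(x_n + h/2, u_n + (h/2)·k2); k4 = f(x_n + h, u_n + h·k3); u_{n+1} = u_n + (h/6)·(k1 + 2k2 + 2k3 + k4).
x=1.000000, u=-0.960000:
  k1 = f(1.000000, -0.960000) = 2.558400
  k2 = f(1.210000, -0.422736) = 3.301294
  k3 = f(1.210000, -0.266728) = 3.408856
  k4 = f(1.420000, 0.471720) = 3.257481
  u ← -0.960000 + (0.42/6)·(k1 + 2k2 + 2k3 + k4) = 0.386533
u(1.42) ≈ 0.3865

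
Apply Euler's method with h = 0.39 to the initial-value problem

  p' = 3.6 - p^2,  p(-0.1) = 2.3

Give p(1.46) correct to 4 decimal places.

1.9206

Euler: p_{n+1} = p_n + h·f(x_n, p_n).
x=-0.100000, p=2.300000: f=-1.690000 → p ← 2.300000 + 0.39·(-1.690000) = 1.640900
x=0.290000, p=1.640900: f=0.907447 → p ← 1.640900 + 0.39·0.907447 = 1.994804
x=0.680000, p=1.994804: f=-0.379245 → p ← 1.994804 + 0.39·(-0.379245) = 1.846899
x=1.070000, p=1.846899: f=0.188964 → p ← 1.846899 + 0.39·0.188964 = 1.920595
p(1.46) ≈ 1.9206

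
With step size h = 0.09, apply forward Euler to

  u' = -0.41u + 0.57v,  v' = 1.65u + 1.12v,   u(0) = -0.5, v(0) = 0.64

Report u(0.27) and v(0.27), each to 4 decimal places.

-0.3529, 0.6310

Euler on (u,v): u_{n+1} = u_n + h·u', v_{n+1} = v_n + h·v'.
0.000000: (-0.500000, 0.640000); f=(0.569800, -0.108200) → (-0.448718, 0.630262)
0.090000: (-0.448718, 0.630262); f=(0.543224, -0.034491) → (-0.399828, 0.627158)
0.180000: (-0.399828, 0.627158); f=(0.521409, 0.042701) → (-0.352901, 0.631001)
(u(0.27), v(0.27)) ≈ (-0.3529, 0.6310)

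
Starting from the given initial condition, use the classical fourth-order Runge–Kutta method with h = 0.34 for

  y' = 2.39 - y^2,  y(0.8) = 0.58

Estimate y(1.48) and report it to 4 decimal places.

1.3804

RK4: k1 = f(x_n, y_n); k2 = f(x_n + h/2, y_n + (h/2)·k1); k3 = f(x_n + h/2, y_n + (h/2)·k2); k4 = f(x_n + h, y_n + h·k3); y_{n+1} = y_n + (h/6)·(k1 + 2k2 + 2k3 + k4).
x=0.800000, y=0.580000:
  k1 = f(0.800000, 0.580000) = 2.053600
  k2 = f(0.970000, 0.929112) = 1.526751
  k3 = f(0.970000, 0.839548) = 1.685160
  k4 = f(1.140000, 1.152954) = 1.060696
  y ← 0.580000 + (0.34/6)·(k1 + 2k2 + 2k3 + k4) = 1.120493
x=1.140000, y=1.120493:
  k1 = f(1.140000, 1.120493) = 1.134495
  k2 = f(1.310000, 1.313357) = 0.665092
  k3 = f(1.310000, 1.233559) = 0.868332
  k4 = f(1.480000, 1.415726) = 0.385719
  y ← 1.120493 + (0.34/6)·(k1 + 2k2 + 2k3 + k4) = 1.380427
y(1.48) ≈ 1.3804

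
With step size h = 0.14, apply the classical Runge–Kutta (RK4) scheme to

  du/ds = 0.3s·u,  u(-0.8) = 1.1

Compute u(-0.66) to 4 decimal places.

1.0668

RK4: k1 = f(s_n, u_n); k2 = f(s_n + h/2, u_n + (h/2)·k1); k3 = f(s_n + h/2, u_n + (h/2)·k2); k4 = f(s_n + h, u_n + h·k3); u_{n+1} = u_n + (h/6)·(k1 + 2k2 + 2k3 + k4).
s=-0.800000, u=1.100000:
  k1 = f(-0.800000, 1.100000) = -0.264000
  k2 = f(-0.730000, 1.081520) = -0.236853
  k3 = f(-0.730000, 1.083420) = -0.237269
  k4 = f(-0.660000, 1.066782) = -0.211223
  u ← 1.100000 + (0.14/6)·(k1 + 2k2 + 2k3 + k4) = 1.066786
u(-0.66) ≈ 1.0668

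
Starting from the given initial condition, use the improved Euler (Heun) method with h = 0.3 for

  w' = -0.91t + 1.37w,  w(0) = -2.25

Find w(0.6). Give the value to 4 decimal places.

Heun: k1 = f(t_n, w_n); k2 = f(t_n + h, w_n + h·k1); w_{n+1} = w_n + (h/2)·(k1 + k2).
t=0.000000, w=-2.250000:
  k1 = f(0.000000, -2.250000) = -3.082500
  k2 = f(0.300000, -3.174750) = -4.622407
  w ← -2.250000 + (0.3/2)·(-3.082500 + (-4.622407)) = -3.405736
t=0.300000, w=-3.405736:
  k1 = f(0.300000, -3.405736) = -4.938858
  k2 = f(0.600000, -4.887394) = -7.241729
  w ← -3.405736 + (0.3/2)·(-4.938858 + (-7.241729)) = -5.232824
w(0.6) ≈ -5.2328

-5.2328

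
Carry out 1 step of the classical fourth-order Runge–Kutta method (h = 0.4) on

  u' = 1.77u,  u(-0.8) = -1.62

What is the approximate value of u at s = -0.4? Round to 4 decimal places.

RK4: k1 = f(s_n, u_n); k2 = f(s_n + h/2, u_n + (h/2)·k1); k3 = f(s_n + h/2, u_n + (h/2)·k2); k4 = f(s_n + h, u_n + h·k3); u_{n+1} = u_n + (h/6)·(k1 + 2k2 + 2k3 + k4).
s=-0.800000, u=-1.620000:
  k1 = f(-0.800000, -1.620000) = -2.867400
  k2 = f(-0.600000, -2.193480) = -3.882460
  k3 = f(-0.600000, -2.396492) = -4.241791
  k4 = f(-0.400000, -3.316716) = -5.870588
  u ← -1.620000 + (0.4/6)·(k1 + 2k2 + 2k3 + k4) = -3.285766
u(-0.4) ≈ -3.2858

-3.2858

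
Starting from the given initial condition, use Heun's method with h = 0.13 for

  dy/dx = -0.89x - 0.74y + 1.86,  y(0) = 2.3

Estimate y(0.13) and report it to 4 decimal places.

Heun: k1 = f(x_n, y_n); k2 = f(x_n + h, y_n + h·k1); y_{n+1} = y_n + (h/2)·(k1 + k2).
x=0.000000, y=2.300000:
  k1 = f(0.000000, 2.300000) = 0.158000
  k2 = f(0.130000, 2.320540) = 0.027100
  y ← 2.300000 + (0.13/2)·(0.158000 + 0.027100) = 2.312032
y(0.13) ≈ 2.3120

2.3120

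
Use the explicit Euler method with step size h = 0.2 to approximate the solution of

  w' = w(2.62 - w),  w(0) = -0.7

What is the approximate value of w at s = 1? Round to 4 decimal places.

-30.7437

Euler: w_{n+1} = w_n + h·f(s_n, w_n).
s=0.000000, w=-0.700000: f=-2.324000 → w ← -0.700000 + 0.2·(-2.324000) = -1.164800
s=0.200000, w=-1.164800: f=-4.408535 → w ← -1.164800 + 0.2·(-4.408535) = -2.046507
s=0.400000, w=-2.046507: f=-9.550039 → w ← -2.046507 + 0.2·(-9.550039) = -3.956515
s=0.600000, w=-3.956515: f=-26.020079 → w ← -3.956515 + 0.2·(-26.020079) = -9.160531
s=0.800000, w=-9.160531: f=-107.915912 → w ← -9.160531 + 0.2·(-107.915912) = -30.743713
w(1) ≈ -30.7437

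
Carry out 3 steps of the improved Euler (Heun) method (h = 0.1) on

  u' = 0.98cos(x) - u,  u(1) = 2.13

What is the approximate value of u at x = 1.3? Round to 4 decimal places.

Heun: k1 = f(x_n, u_n); k2 = f(x_n + h, u_n + h·k1); u_{n+1} = u_n + (h/2)·(k1 + k2).
x=1.000000, u=2.130000:
  k1 = f(1.000000, 2.130000) = -1.600504
  k2 = f(1.100000, 1.969950) = -1.525425
  u ← 2.130000 + (0.1/2)·(-1.600504 + (-1.525425)) = 1.973704
x=1.100000, u=1.973704:
  k1 = f(1.100000, 1.973704) = -1.529179
  k2 = f(1.200000, 1.820786) = -1.465675
  u ← 1.973704 + (0.1/2)·(-1.529179 + (-1.465675)) = 1.823961
x=1.200000, u=1.823961:
  k1 = f(1.200000, 1.823961) = -1.468850
  k2 = f(1.300000, 1.677076) = -1.414927
  u ← 1.823961 + (0.1/2)·(-1.468850 + (-1.414927)) = 1.679772
u(1.3) ≈ 1.6798

1.6798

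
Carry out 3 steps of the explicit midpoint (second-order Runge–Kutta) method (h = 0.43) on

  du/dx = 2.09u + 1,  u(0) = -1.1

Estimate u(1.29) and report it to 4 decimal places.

-8.0656

Midpoint: k1 = f(x_n, u_n); k2 = f(x_n + h/2, u_n + (h/2)·k1); u_{n+1} = u_n + h·k2.
x=0.000000, u=-1.100000:
  k1 = f(0.000000, -1.100000) = -1.299000
  k2 = f(0.215000, -1.379285) = -1.882706
  u ← -1.100000 + 0.43·(-1.882706) = -1.909563
x=0.430000, u=-1.909563:
  k1 = f(0.430000, -1.909563) = -2.990988
  k2 = f(0.645000, -2.552626) = -4.334988
  u ← -1.909563 + 0.43·(-4.334988) = -3.773608
x=0.860000, u=-3.773608:
  k1 = f(0.860000, -3.773608) = -6.886841
  k2 = f(1.075000, -5.254279) = -9.981443
  u ← -3.773608 + 0.43·(-9.981443) = -8.065629
u(1.29) ≈ -8.0656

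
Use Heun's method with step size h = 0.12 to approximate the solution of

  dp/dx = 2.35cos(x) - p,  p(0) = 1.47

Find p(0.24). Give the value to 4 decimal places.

1.6515

Heun: k1 = f(x_n, p_n); k2 = f(x_n + h, p_n + h·k1); p_{n+1} = p_n + (h/2)·(k1 + k2).
x=0.000000, p=1.470000:
  k1 = f(0.000000, 1.470000) = 0.880000
  k2 = f(0.120000, 1.575600) = 0.757500
  p ← 1.470000 + (0.12/2)·(0.880000 + 0.757500) = 1.568250
x=0.120000, p=1.568250:
  k1 = f(0.120000, 1.568250) = 0.764850
  k2 = f(0.240000, 1.660032) = 0.622612
  p ← 1.568250 + (0.12/2)·(0.764850 + 0.622612) = 1.651498
p(0.24) ≈ 1.6515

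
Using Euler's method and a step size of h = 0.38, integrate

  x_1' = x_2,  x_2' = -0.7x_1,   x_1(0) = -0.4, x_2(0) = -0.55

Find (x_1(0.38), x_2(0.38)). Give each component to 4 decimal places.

-0.6090, -0.4436

Euler on (x_1,x_2): x_1_{n+1} = x_1_n + h·x_1', x_2_{n+1} = x_2_n + h·x_2'.
0.000000: (-0.400000, -0.550000); f=(-0.550000, 0.280000) → (-0.609000, -0.443600)
(x_1(0.38), x_2(0.38)) ≈ (-0.6090, -0.4436)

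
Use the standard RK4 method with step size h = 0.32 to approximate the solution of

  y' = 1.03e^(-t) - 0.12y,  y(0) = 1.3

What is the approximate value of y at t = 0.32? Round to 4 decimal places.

1.5275

RK4: k1 = f(t_n, y_n); k2 = f(t_n + h/2, y_n + (h/2)·k1); k3 = f(t_n + h/2, y_n + (h/2)·k2); k4 = f(t_n + h, y_n + h·k3); y_{n+1} = y_n + (h/6)·(k1 + 2k2 + 2k3 + k4).
t=0.000000, y=1.300000:
  k1 = f(0.000000, 1.300000) = 0.874000
  k2 = f(0.160000, 1.439840) = 0.704927
  k3 = f(0.160000, 1.412788) = 0.708173
  k4 = f(0.320000, 1.526616) = 0.564740
  y ← 1.300000 + (0.32/6)·(k1 + 2k2 + 2k3 + k4) = 1.527464
y(0.32) ≈ 1.5275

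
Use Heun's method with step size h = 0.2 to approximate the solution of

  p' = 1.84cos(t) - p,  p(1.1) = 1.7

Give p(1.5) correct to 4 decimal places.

Heun: k1 = f(t_n, p_n); k2 = f(t_n + h, p_n + h·k1); p_{n+1} = p_n + (h/2)·(k1 + k2).
t=1.100000, p=1.700000:
  k1 = f(1.100000, 1.700000) = -0.865383
  k2 = f(1.300000, 1.526923) = -1.034726
  p ← 1.700000 + (0.2/2)·(-0.865383 + (-1.034726)) = 1.509989
t=1.300000, p=1.509989:
  k1 = f(1.300000, 1.509989) = -1.017791
  k2 = f(1.500000, 1.306431) = -1.176274
  p ← 1.509989 + (0.2/2)·(-1.017791 + (-1.176274)) = 1.290583
p(1.5) ≈ 1.2906

1.2906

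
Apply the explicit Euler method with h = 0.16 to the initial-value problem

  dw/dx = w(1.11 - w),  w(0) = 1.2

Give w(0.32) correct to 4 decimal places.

1.1690

Euler: w_{n+1} = w_n + h·f(x_n, w_n).
x=0.000000, w=1.200000: f=-0.108000 → w ← 1.200000 + 0.16·(-0.108000) = 1.182720
x=0.160000, w=1.182720: f=-0.086007 → w ← 1.182720 + 0.16·(-0.086007) = 1.168959
w(0.32) ≈ 1.1690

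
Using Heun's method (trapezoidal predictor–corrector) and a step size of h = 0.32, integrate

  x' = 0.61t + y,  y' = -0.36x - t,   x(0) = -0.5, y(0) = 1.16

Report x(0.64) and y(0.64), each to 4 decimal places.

Heun on (x,y): k1 = f(t_n, state_n); k2 = f(t_n + h, state_n + h·k1); state_{n+1} = state_n + (h/2)·(k1 + k2).
0.000000: (-0.500000, 1.160000)
  k1 = (1.160000, 0.180000)
  predictor → (-0.128800, 1.217600)
  k2 = (1.412800, -0.273632)
  → (-0.088352, 1.145019)
0.320000: (-0.088352, 1.145019)
  k1 = (1.340219, -0.288193)
  predictor → (0.340518, 1.052797)
  k2 = (1.443197, -0.762586)
  → (0.356995, 0.976894)
(x(0.64), y(0.64)) ≈ (0.3570, 0.9769)

0.3570, 0.9769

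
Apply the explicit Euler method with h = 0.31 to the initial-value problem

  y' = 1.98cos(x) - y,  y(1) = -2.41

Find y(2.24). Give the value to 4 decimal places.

-0.5986

Euler: y_{n+1} = y_n + h·f(x_n, y_n).
x=1.000000, y=-2.410000: f=3.479799 → y ← -2.410000 + 0.31·3.479799 = -1.331262
x=1.310000, y=-1.331262: f=1.841806 → y ← -1.331262 + 0.31·1.841806 = -0.760303
x=1.620000, y=-0.760303: f=0.662919 → y ← -0.760303 + 0.31·0.662919 = -0.554798
x=1.930000, y=-0.554798: f=-0.141229 → y ← -0.554798 + 0.31·(-0.141229) = -0.598579
y(2.24) ≈ -0.5986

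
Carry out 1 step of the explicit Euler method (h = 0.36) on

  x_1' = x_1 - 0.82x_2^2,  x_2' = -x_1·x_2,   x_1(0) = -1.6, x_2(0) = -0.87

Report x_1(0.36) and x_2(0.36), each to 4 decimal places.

Euler on (x_1,x_2): x_1_{n+1} = x_1_n + h·x_1', x_2_{n+1} = x_2_n + h·x_2'.
0.000000: (-1.600000, -0.870000); f=(-2.220658, -1.392000) → (-2.399437, -1.371120)
(x_1(0.36), x_2(0.36)) ≈ (-2.3994, -1.3711)

-2.3994, -1.3711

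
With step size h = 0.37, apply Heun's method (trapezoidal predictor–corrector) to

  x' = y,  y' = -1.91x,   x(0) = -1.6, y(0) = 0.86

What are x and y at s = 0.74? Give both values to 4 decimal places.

-0.2374, 2.3907

Heun on (x,y): k1 = f(s_n, state_n); k2 = f(s_n + h, state_n + h·k1); state_{n+1} = state_n + (h/2)·(k1 + k2).
0.000000: (-1.600000, 0.860000)
  k1 = (0.860000, 3.056000)
  predictor → (-1.281800, 1.990720)
  k2 = (1.990720, 2.448238)
  → (-1.072617, 1.878284)
0.370000: (-1.072617, 1.878284)
  k1 = (1.878284, 2.048698)
  predictor → (-0.377652, 2.636302)
  k2 = (2.636302, 0.721315)
  → (-0.237418, 2.390736)
(x(0.74), y(0.74)) ≈ (-0.2374, 2.3907)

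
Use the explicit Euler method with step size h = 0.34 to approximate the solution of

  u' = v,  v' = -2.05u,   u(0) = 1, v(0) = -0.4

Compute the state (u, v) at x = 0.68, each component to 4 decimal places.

0.4910, -1.6992

Euler on (u,v): u_{n+1} = u_n + h·u', v_{n+1} = v_n + h·v'.
0.000000: (1.000000, -0.400000); f=(-0.400000, -2.050000) → (0.864000, -1.097000)
0.340000: (0.864000, -1.097000); f=(-1.097000, -1.771200) → (0.491020, -1.699208)
(u(0.68), v(0.68)) ≈ (0.4910, -1.6992)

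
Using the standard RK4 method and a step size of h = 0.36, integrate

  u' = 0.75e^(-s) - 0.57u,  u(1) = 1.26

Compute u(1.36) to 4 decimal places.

RK4: k1 = f(s_n, u_n); k2 = f(s_n + h/2, u_n + (h/2)·k1); k3 = f(s_n + h/2, u_n + (h/2)·k2); k4 = f(s_n + h, u_n + h·k3); u_{n+1} = u_n + (h/6)·(k1 + 2k2 + 2k3 + k4).
s=1.000000, u=1.260000:
  k1 = f(1.000000, 1.260000) = -0.442290
  k2 = f(1.180000, 1.180388) = -0.442362
  k3 = f(1.180000, 1.180375) = -0.442355
  k4 = f(1.360000, 1.100752) = -0.434933
  u ← 1.260000 + (0.36/6)·(k1 + 2k2 + 2k3 + k4) = 1.101201
u(1.36) ≈ 1.1012

1.1012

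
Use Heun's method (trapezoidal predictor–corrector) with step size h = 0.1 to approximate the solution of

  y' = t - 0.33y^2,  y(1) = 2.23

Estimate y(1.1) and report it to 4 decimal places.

2.1755

Heun: k1 = f(t_n, y_n); k2 = f(t_n + h, y_n + h·k1); y_{n+1} = y_n + (h/2)·(k1 + k2).
t=1.000000, y=2.230000:
  k1 = f(1.000000, 2.230000) = -0.641057
  k2 = f(1.100000, 2.165894) = -0.448062
  y ← 2.230000 + (0.1/2)·(-0.641057 + (-0.448062)) = 2.175544
y(1.1) ≈ 2.1755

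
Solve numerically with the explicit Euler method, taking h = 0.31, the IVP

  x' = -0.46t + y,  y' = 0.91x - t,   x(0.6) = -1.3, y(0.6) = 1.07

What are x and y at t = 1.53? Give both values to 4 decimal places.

Euler on (x,y): x_{n+1} = x_n + h·x', y_{n+1} = y_n + h·y'.
0.600000: (-1.300000, 1.070000); f=(0.794000, -1.783000) → (-1.053860, 0.517270)
0.910000: (-1.053860, 0.517270); f=(0.098670, -1.869013) → (-1.023272, -0.062124)
1.220000: (-1.023272, -0.062124); f=(-0.623324, -2.151178) → (-1.216503, -0.728989)
(x(1.53), y(1.53)) ≈ (-1.2165, -0.7290)

-1.2165, -0.7290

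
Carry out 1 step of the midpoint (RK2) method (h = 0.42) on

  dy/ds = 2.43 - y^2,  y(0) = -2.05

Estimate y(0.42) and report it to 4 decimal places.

Midpoint: k1 = f(s_n, y_n); k2 = f(s_n + h/2, y_n + (h/2)·k1); y_{n+1} = y_n + h·k2.
s=0.000000, y=-2.050000:
  k1 = f(0.000000, -2.050000) = -1.772500
  k2 = f(0.210000, -2.422225) = -3.437174
  y ← -2.050000 + 0.42·(-3.437174) = -3.493613
y(0.42) ≈ -3.4936

-3.4936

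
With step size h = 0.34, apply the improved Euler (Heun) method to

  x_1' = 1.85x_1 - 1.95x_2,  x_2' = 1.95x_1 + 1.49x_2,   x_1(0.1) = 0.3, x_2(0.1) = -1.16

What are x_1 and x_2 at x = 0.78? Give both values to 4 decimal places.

Heun on (x_1,x_2): k1 = f(x_n, state_n); k2 = f(x_n + h, state_n + h·k1); state_{n+1} = state_n + (h/2)·(k1 + k2).
0.100000: (0.300000, -1.160000)
  k1 = (2.817000, -1.143400)
  predictor → (1.257780, -1.548756)
  k2 = (5.346967, 0.145025)
  → (1.687874, -1.329724)
0.440000: (1.687874, -1.329724)
  k1 = (5.715529, 1.310067)
  predictor → (3.631154, -0.884301)
  k2 = (8.442023, 5.763142)
  → (4.094658, -0.127278)
(x_1(0.78), x_2(0.78)) ≈ (4.0947, -0.1273)

4.0947, -0.1273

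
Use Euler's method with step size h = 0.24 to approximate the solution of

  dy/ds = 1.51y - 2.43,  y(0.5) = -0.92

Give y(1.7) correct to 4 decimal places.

-10.2626

Euler: y_{n+1} = y_n + h·f(s_n, y_n).
s=0.500000, y=-0.920000: f=-3.819200 → y ← -0.920000 + 0.24·(-3.819200) = -1.836608
s=0.740000, y=-1.836608: f=-5.203278 → y ← -1.836608 + 0.24·(-5.203278) = -3.085395
s=0.980000, y=-3.085395: f=-7.088946 → y ← -3.085395 + 0.24·(-7.088946) = -4.786742
s=1.220000, y=-4.786742: f=-9.657980 → y ← -4.786742 + 0.24·(-9.657980) = -7.104657
s=1.460000, y=-7.104657: f=-13.158032 → y ← -7.104657 + 0.24·(-13.158032) = -10.262585
y(1.7) ≈ -10.2626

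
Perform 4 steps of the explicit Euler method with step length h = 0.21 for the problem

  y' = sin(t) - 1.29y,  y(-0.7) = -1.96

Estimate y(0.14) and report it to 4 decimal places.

Euler: y_{n+1} = y_n + h·f(t_n, y_n).
t=-0.700000, y=-1.960000: f=1.884182 → y ← -1.960000 + 0.21·1.884182 = -1.564322
t=-0.490000, y=-1.564322: f=1.547349 → y ← -1.564322 + 0.21·1.547349 = -1.239378
t=-0.280000, y=-1.239378: f=1.322442 → y ← -1.239378 + 0.21·1.322442 = -0.961665
t=-0.070000, y=-0.961665: f=1.170606 → y ← -0.961665 + 0.21·1.170606 = -0.715838
y(0.14) ≈ -0.7158

-0.7158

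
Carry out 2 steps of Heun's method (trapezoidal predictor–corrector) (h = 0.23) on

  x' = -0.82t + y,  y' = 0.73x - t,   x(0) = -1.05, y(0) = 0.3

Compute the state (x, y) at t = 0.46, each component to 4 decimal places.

Heun on (x,y): k1 = f(t_n, state_n); k2 = f(t_n + h, state_n + h·k1); state_{n+1} = state_n + (h/2)·(k1 + k2).
0.000000: (-1.050000, 0.300000)
  k1 = (0.300000, -0.766500)
  predictor → (-0.981000, 0.123705)
  k2 = (-0.064895, -0.946130)
  → (-1.022963, 0.103048)
0.230000: (-1.022963, 0.103048)
  k1 = (-0.085552, -0.976763)
  predictor → (-1.042640, -0.121608)
  k2 = (-0.498808, -1.221127)
  → (-1.090164, -0.149710)
(x(0.46), y(0.46)) ≈ (-1.0902, -0.1497)

-1.0902, -0.1497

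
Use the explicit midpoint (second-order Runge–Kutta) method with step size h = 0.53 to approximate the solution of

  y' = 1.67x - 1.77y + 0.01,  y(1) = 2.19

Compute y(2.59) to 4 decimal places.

Midpoint: k1 = f(x_n, y_n); k2 = f(x_n + h/2, y_n + (h/2)·k1); y_{n+1} = y_n + h·k2.
x=1.000000, y=2.190000:
  k1 = f(1.000000, 2.190000) = -2.196300
  k2 = f(1.265000, 1.607980) = -0.723575
  y ← 2.190000 + 0.53·(-0.723575) = 1.806505
x=1.530000, y=1.806505:
  k1 = f(1.530000, 1.806505) = -0.632414
  k2 = f(1.795000, 1.638915) = 0.106770
  y ← 1.806505 + 0.53·0.106770 = 1.863093
x=2.060000, y=1.863093:
  k1 = f(2.060000, 1.863093) = 0.152525
  k2 = f(2.325000, 1.903512) = 0.523533
  y ← 1.863093 + 0.53·0.523533 = 2.140566
y(2.59) ≈ 2.1406

2.1406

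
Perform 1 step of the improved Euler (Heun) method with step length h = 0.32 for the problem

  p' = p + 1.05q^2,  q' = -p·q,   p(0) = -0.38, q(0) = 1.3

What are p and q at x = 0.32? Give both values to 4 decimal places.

Heun on (p,q): k1 = f(x_n, state_n); k2 = f(x_n + h, state_n + h·k1); state_{n+1} = state_n + (h/2)·(k1 + k2).
0.000000: (-0.380000, 1.300000)
  k1 = (1.394500, 0.494000)
  predictor → (0.066240, 1.458080)
  k2 = (2.298537, -0.096583)
  → (0.210886, 1.363587)
(p(0.32), q(0.32)) ≈ (0.2109, 1.3636)

0.2109, 1.3636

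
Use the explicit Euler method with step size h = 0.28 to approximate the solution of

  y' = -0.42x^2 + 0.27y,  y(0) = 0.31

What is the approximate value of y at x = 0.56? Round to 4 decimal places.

Euler: y_{n+1} = y_n + h·f(x_n, y_n).
x=0.000000, y=0.310000: f=0.083700 → y ← 0.310000 + 0.28·0.083700 = 0.333436
x=0.280000, y=0.333436: f=0.057100 → y ← 0.333436 + 0.28·0.057100 = 0.349424
y(0.56) ≈ 0.3494

0.3494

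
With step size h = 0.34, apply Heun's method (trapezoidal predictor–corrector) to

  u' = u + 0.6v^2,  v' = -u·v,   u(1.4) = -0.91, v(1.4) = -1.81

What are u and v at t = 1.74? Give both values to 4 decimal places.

-0.2513, -2.3120

Heun on (u,v): k1 = f(t_n, state_n); k2 = f(t_n + h, state_n + h·k1); state_{n+1} = state_n + (h/2)·(k1 + k2).
1.400000: (-0.910000, -1.810000)
  k1 = (1.055660, -1.647100)
  predictor → (-0.551076, -2.370014)
  k2 = (2.819104, -1.306057)
  → (-0.251290, -2.312037)
(u(1.74), v(1.74)) ≈ (-0.2513, -2.3120)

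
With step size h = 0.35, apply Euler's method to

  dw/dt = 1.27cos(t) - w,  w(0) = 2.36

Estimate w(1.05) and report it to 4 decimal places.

Euler: w_{n+1} = w_n + h·f(t_n, w_n).
t=0.000000, w=2.360000: f=-1.090000 → w ← 2.360000 + 0.35·(-1.090000) = 1.978500
t=0.350000, w=1.978500: f=-0.785497 → w ← 1.978500 + 0.35·(-0.785497) = 1.703576
t=0.700000, w=1.703576: f=-0.732227 → w ← 1.703576 + 0.35·(-0.732227) = 1.447297
w(1.05) ≈ 1.4473

1.4473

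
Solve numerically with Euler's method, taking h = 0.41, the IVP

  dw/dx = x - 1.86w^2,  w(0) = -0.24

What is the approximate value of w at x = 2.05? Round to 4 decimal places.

Euler: w_{n+1} = w_n + h·f(x_n, w_n).
x=0.000000, w=-0.240000: f=-0.107136 → w ← -0.240000 + 0.41·(-0.107136) = -0.283926
x=0.410000, w=-0.283926: f=0.260058 → w ← -0.283926 + 0.41·0.260058 = -0.177302
x=0.820000, w=-0.177302: f=0.761529 → w ← -0.177302 + 0.41·0.761529 = 0.134925
x=1.230000, w=0.134925: f=1.196139 → w ← 0.134925 + 0.41·1.196139 = 0.625342
x=1.640000, w=0.625342: f=0.912642 → w ← 0.625342 + 0.41·0.912642 = 0.999525
w(2.05) ≈ 0.9995

0.9995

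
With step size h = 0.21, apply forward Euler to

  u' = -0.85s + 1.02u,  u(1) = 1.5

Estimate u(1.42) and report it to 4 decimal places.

Euler: u_{n+1} = u_n + h·f(s_n, u_n).
s=1.000000, u=1.500000: f=0.680000 → u ← 1.500000 + 0.21·0.680000 = 1.642800
s=1.210000, u=1.642800: f=0.647156 → u ← 1.642800 + 0.21·0.647156 = 1.778703
u(1.42) ≈ 1.7787

1.7787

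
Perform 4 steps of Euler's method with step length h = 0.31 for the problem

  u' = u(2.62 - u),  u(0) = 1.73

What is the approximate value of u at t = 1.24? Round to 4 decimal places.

Euler: u_{n+1} = u_n + h·f(t_n, u_n).
t=0.000000, u=1.730000: f=1.539700 → u ← 1.730000 + 0.31·1.539700 = 2.207307
t=0.310000, u=2.207307: f=0.910940 → u ← 2.207307 + 0.31·0.910940 = 2.489698
t=0.620000, u=2.489698: f=0.324412 → u ← 2.489698 + 0.31·0.324412 = 2.590266
t=0.930000, u=2.590266: f=0.077019 → u ← 2.590266 + 0.31·0.077019 = 2.614142
u(1.24) ≈ 2.6141

2.6141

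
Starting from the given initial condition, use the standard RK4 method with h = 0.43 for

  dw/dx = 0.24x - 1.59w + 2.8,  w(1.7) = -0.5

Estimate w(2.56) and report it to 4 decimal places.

RK4: k1 = f(x_n, w_n); k2 = f(x_n + h/2, w_n + (h/2)·k1); k3 = f(x_n + h/2, w_n + (h/2)·k2); k4 = f(x_n + h, w_n + h·k3); w_{n+1} = w_n + (h/6)·(k1 + 2k2 + 2k3 + k4).
x=1.700000, w=-0.500000:
  k1 = f(1.700000, -0.500000) = 4.003000
  k2 = f(1.915000, 0.360645) = 2.686174
  k3 = f(1.915000, 0.077528) = 3.136331
  k4 = f(2.130000, 0.848622) = 1.961890
  w ← -0.500000 + (0.43/6)·(k1 + 2k2 + 2k3 + k4) = 0.762043
x=2.130000, w=0.762043:
  k1 = f(2.130000, 0.762043) = 2.099552
  k2 = f(2.345000, 1.213447) = 1.433420
  k3 = f(2.345000, 1.070228) = 1.661137
  k4 = f(2.560000, 1.476332) = 1.067032
  w ← 0.762043 + (0.43/6)·(k1 + 2k2 + 2k3 + k4) = 1.432535
w(2.56) ≈ 1.4325

1.4325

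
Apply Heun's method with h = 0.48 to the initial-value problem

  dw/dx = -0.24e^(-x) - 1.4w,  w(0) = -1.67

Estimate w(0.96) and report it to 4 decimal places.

Heun: k1 = f(x_n, w_n); k2 = f(x_n + h, w_n + h·k1); w_{n+1} = w_n + (h/2)·(k1 + k2).
x=0.000000, w=-1.670000:
  k1 = f(0.000000, -1.670000) = 2.098000
  k2 = f(0.480000, -0.662960) = 0.779636
  w ← -1.670000 + (0.48/2)·(2.098000 + 0.779636) = -0.979367
x=0.480000, w=-0.979367:
  k1 = f(0.480000, -0.979367) = 1.222606
  k2 = f(0.960000, -0.392516) = 0.457629
  w ← -0.979367 + (0.48/2)·(1.222606 + 0.457629) = -0.576111
w(0.96) ≈ -0.5761

-0.5761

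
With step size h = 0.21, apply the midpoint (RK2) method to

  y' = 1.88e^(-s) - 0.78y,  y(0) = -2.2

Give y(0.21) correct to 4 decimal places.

-1.5460

Midpoint: k1 = f(s_n, y_n); k2 = f(s_n + h/2, y_n + (h/2)·k1); y_{n+1} = y_n + h·k2.
s=0.000000, y=-2.200000:
  k1 = f(0.000000, -2.200000) = 3.596000
  k2 = f(0.105000, -1.822420) = 3.114098
  y ← -2.200000 + 0.21·3.114098 = -1.546039
y(0.21) ≈ -1.5460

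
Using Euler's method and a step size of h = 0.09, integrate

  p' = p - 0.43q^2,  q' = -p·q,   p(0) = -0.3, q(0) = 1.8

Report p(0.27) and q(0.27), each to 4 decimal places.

-0.8249, 2.0321

Euler on (p,q): p_{n+1} = p_n + h·p', q_{n+1} = q_n + h·q'.
0.000000: (-0.300000, 1.800000); f=(-1.693200, 0.540000) → (-0.452388, 1.848600)
0.090000: (-0.452388, 1.848600); f=(-1.921836, 0.836284) → (-0.625353, 1.923866)
0.180000: (-0.625353, 1.923866); f=(-2.216895, 1.203096) → (-0.824874, 2.032144)
(p(0.27), q(0.27)) ≈ (-0.8249, 2.0321)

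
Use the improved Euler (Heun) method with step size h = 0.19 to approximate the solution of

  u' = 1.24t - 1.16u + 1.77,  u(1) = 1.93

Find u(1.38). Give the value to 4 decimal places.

2.2454

Heun: k1 = f(t_n, u_n); k2 = f(t_n + h, u_n + h·k1); u_{n+1} = u_n + (h/2)·(k1 + k2).
t=1.000000, u=1.930000:
  k1 = f(1.000000, 1.930000) = 0.771200
  k2 = f(1.190000, 2.076528) = 0.836828
  u ← 1.930000 + (0.19/2)·(0.771200 + 0.836828) = 2.082763
t=1.190000, u=2.082763:
  k1 = f(1.190000, 2.082763) = 0.829595
  k2 = f(1.380000, 2.240386) = 0.882353
  u ← 2.082763 + (0.19/2)·(0.829595 + 0.882353) = 2.245398
u(1.38) ≈ 2.2454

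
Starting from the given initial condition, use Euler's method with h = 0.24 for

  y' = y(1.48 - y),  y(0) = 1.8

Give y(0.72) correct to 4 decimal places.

1.5476

Euler: y_{n+1} = y_n + h·f(x_n, y_n).
x=0.000000, y=1.800000: f=-0.576000 → y ← 1.800000 + 0.24·(-0.576000) = 1.661760
x=0.240000, y=1.661760: f=-0.302041 → y ← 1.661760 + 0.24·(-0.302041) = 1.589270
x=0.480000, y=1.589270: f=-0.173660 → y ← 1.589270 + 0.24·(-0.173660) = 1.547592
y(0.72) ≈ 1.5476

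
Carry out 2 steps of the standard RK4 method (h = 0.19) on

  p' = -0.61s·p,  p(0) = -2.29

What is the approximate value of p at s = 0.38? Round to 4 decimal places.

RK4: k1 = f(s_n, p_n); k2 = f(s_n + h/2, p_n + (h/2)·k1); k3 = f(s_n + h/2, p_n + (h/2)·k2); k4 = f(s_n + h, p_n + h·k3); p_{n+1} = p_n + (h/6)·(k1 + 2k2 + 2k3 + k4).
s=0.000000, p=-2.290000:
  k1 = f(0.000000, -2.290000) = 0.000000
  k2 = f(0.095000, -2.290000) = 0.132706
  k3 = f(0.095000, -2.277393) = 0.131975
  k4 = f(0.190000, -2.264925) = 0.262505
  p ← -2.290000 + (0.19/6)·(k1 + 2k2 + 2k3 + k4) = -2.264924
s=0.190000, p=-2.264924:
  k1 = f(0.190000, -2.264924) = 0.262505
  k2 = f(0.285000, -2.239986) = 0.389422
  k3 = f(0.285000, -2.227929) = 0.387325
  k4 = f(0.380000, -2.191332) = 0.507951
  p ← -2.264924 + (0.19/6)·(k1 + 2k2 + 2k3 + k4) = -2.191333
p(0.38) ≈ -2.1913

-2.1913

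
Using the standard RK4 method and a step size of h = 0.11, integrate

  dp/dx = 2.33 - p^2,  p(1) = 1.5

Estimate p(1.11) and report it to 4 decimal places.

1.5075

RK4: k1 = f(x_n, p_n); k2 = f(x_n + h/2, p_n + (h/2)·k1); k3 = f(x_n + h/2, p_n + (h/2)·k2); k4 = f(x_n + h, p_n + h·k3); p_{n+1} = p_n + (h/6)·(k1 + 2k2 + 2k3 + k4).
x=1.000000, p=1.500000:
  k1 = f(1.000000, 1.500000) = 0.080000
  k2 = f(1.055000, 1.504400) = 0.066781
  k3 = f(1.055000, 1.503673) = 0.068968
  k4 = f(1.110000, 1.507586) = 0.057183
  p ← 1.500000 + (0.11/6)·(k1 + 2k2 + 2k3 + k4) = 1.507492
p(1.11) ≈ 1.5075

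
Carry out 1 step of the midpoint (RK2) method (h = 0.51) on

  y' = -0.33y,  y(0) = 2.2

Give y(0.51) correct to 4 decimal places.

1.8609

Midpoint: k1 = f(x_n, y_n); k2 = f(x_n + h/2, y_n + (h/2)·k1); y_{n+1} = y_n + h·k2.
x=0.000000, y=2.200000:
  k1 = f(0.000000, 2.200000) = -0.726000
  k2 = f(0.255000, 2.014870) = -0.664907
  y ← 2.200000 + 0.51·(-0.664907) = 1.860897
y(0.51) ≈ 1.8609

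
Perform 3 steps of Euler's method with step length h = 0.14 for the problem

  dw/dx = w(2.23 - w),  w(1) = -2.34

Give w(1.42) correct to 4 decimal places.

-16.3621

Euler: w_{n+1} = w_n + h·f(x_n, w_n).
x=1.000000, w=-2.340000: f=-10.693800 → w ← -2.340000 + 0.14·(-10.693800) = -3.837132
x=1.140000, w=-3.837132: f=-23.280386 → w ← -3.837132 + 0.14·(-23.280386) = -7.096386
x=1.280000, w=-7.096386: f=-66.183636 → w ← -7.096386 + 0.14·(-66.183636) = -16.362095
w(1.42) ≈ -16.3621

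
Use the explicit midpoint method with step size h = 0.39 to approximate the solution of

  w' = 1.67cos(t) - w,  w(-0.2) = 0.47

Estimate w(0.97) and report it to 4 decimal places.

1.0873

Midpoint: k1 = f(t_n, w_n); k2 = f(t_n + h/2, w_n + (h/2)·k1); w_{n+1} = w_n + h·k2.
t=-0.200000, w=0.470000:
  k1 = f(-0.200000, 0.470000) = 1.166711
  k2 = f(-0.005000, 0.697509) = 0.972470
  w ← 0.470000 + 0.39·0.972470 = 0.849263
t=0.190000, w=0.849263:
  k1 = f(0.190000, 0.849263) = 0.790684
  k2 = f(0.385000, 1.003447) = 0.544307
  w ← 0.849263 + 0.39·0.544307 = 1.061543
t=0.580000, w=1.061543:
  k1 = f(0.580000, 1.061543) = 0.335350
  k2 = f(0.775000, 1.126936) = 0.066147
  w ← 1.061543 + 0.39·0.066147 = 1.087340
w(0.97) ≈ 1.0873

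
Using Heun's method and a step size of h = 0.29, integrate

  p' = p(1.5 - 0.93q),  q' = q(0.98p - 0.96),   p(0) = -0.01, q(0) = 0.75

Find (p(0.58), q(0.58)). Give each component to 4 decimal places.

Heun on (p,q): k1 = f(x_n, state_n); k2 = f(x_n + h, state_n + h·k1); state_{n+1} = state_n + (h/2)·(k1 + k2).
0.000000: (-0.010000, 0.750000)
  k1 = (-0.008025, -0.727350)
  predictor → (-0.012327, 0.539069)
  k2 = (-0.012311, -0.524018)
  → (-0.012949, 0.568552)
0.290000: (-0.012949, 0.568552)
  k1 = (-0.012576, -0.553024)
  predictor → (-0.016596, 0.408175)
  k2 = (-0.018594, -0.398486)
  → (-0.017468, 0.430583)
(p(0.58), q(0.58)) ≈ (-0.0175, 0.4306)

-0.0175, 0.4306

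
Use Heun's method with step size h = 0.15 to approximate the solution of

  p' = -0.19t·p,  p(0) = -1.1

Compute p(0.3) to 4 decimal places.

-1.0906

Heun: k1 = f(t_n, p_n); k2 = f(t_n + h, p_n + h·k1); p_{n+1} = p_n + (h/2)·(k1 + k2).
t=0.000000, p=-1.100000:
  k1 = f(0.000000, -1.100000) = 0.000000
  k2 = f(0.150000, -1.100000) = 0.031350
  p ← -1.100000 + (0.15/2)·(0.000000 + 0.031350) = -1.097649
t=0.150000, p=-1.097649:
  k1 = f(0.150000, -1.097649) = 0.031283
  k2 = f(0.300000, -1.092956) = 0.062299
  p ← -1.097649 + (0.15/2)·(0.031283 + 0.062299) = -1.090630
p(0.3) ≈ -1.0906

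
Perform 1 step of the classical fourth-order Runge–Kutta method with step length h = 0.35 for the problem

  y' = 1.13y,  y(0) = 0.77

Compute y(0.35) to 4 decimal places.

RK4: k1 = f(s_n, y_n); k2 = f(s_n + h/2, y_n + (h/2)·k1); k3 = f(s_n + h/2, y_n + (h/2)·k2); k4 = f(s_n + h, y_n + h·k3); y_{n+1} = y_n + (h/6)·(k1 + 2k2 + 2k3 + k4).
s=0.000000, y=0.770000:
  k1 = f(0.000000, 0.770000) = 0.870100
  k2 = f(0.175000, 0.922268) = 1.042162
  k3 = f(0.175000, 0.952378) = 1.076188
  k4 = f(0.350000, 1.146666) = 1.295732
  y ← 0.770000 + (0.35/6)·(k1 + 2k2 + 2k3 + k4) = 1.143481
y(0.35) ≈ 1.1435

1.1435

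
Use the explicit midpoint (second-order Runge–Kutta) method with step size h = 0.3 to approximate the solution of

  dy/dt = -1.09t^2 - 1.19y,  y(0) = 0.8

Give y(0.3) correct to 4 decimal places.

0.5580

Midpoint: k1 = f(t_n, y_n); k2 = f(t_n + h/2, y_n + (h/2)·k1); y_{n+1} = y_n + h·k2.
t=0.000000, y=0.800000:
  k1 = f(0.000000, 0.800000) = -0.952000
  k2 = f(0.150000, 0.657200) = -0.806593
  y ← 0.800000 + 0.3·(-0.806593) = 0.558022
y(0.3) ≈ 0.5580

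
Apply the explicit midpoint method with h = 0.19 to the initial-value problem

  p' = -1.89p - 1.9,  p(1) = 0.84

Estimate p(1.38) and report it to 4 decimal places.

Midpoint: k1 = f(t_n, p_n); k2 = f(t_n + h/2, p_n + (h/2)·k1); p_{n+1} = p_n + h·k2.
t=1.000000, p=0.840000:
  k1 = f(1.000000, 0.840000) = -3.487600
  k2 = f(1.095000, 0.508678) = -2.861401
  p ← 0.840000 + 0.19·(-2.861401) = 0.296334
t=1.190000, p=0.296334:
  k1 = f(1.190000, 0.296334) = -2.460071
  k2 = f(1.285000, 0.062627) = -2.018365
  p ← 0.296334 + 0.19·(-2.018365) = -0.087156
p(1.38) ≈ -0.0872

-0.0872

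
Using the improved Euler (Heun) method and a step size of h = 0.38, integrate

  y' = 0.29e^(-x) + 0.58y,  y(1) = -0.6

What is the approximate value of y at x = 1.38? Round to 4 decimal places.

-0.7082

Heun: k1 = f(x_n, y_n); k2 = f(x_n + h, y_n + h·k1); y_{n+1} = y_n + (h/2)·(k1 + k2).
x=1.000000, y=-0.600000:
  k1 = f(1.000000, -0.600000) = -0.241315
  k2 = f(1.380000, -0.691700) = -0.328228
  y ← -0.600000 + (0.38/2)·(-0.241315 + (-0.328228)) = -0.708213
y(1.38) ≈ -0.7082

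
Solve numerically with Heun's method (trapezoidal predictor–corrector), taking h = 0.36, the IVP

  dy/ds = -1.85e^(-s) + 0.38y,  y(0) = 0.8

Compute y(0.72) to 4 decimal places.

-0.0754

Heun: k1 = f(s_n, y_n); k2 = f(s_n + h, y_n + h·k1); y_{n+1} = y_n + (h/2)·(k1 + k2).
s=0.000000, y=0.800000:
  k1 = f(0.000000, 0.800000) = -1.546000
  k2 = f(0.360000, 0.243440) = -1.198194
  y ← 0.800000 + (0.36/2)·(-1.546000 + (-1.198194)) = 0.306045
s=0.360000, y=0.306045:
  k1 = f(0.360000, 0.306045) = -1.174404
  k2 = f(0.720000, -0.116740) = -0.944853
  y ← 0.306045 + (0.36/2)·(-1.174404 + (-0.944853)) = -0.075421
y(0.72) ≈ -0.0754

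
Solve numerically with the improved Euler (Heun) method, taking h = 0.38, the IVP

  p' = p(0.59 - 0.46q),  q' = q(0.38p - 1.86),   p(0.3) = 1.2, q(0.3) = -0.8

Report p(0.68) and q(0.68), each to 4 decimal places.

Heun on (p,q): k1 = f(t_n, state_n); k2 = f(t_n + h, state_n + h·k1); state_{n+1} = state_n + (h/2)·(k1 + k2).
0.300000: (1.200000, -0.800000)
  k1 = (1.149600, 1.123200)
  predictor → (1.636848, -0.373184)
  k2 = (1.246729, 0.462001)
  → (1.655303, -0.498812)
(p(0.68), q(0.68)) ≈ (1.6553, -0.4988)

1.6553, -0.4988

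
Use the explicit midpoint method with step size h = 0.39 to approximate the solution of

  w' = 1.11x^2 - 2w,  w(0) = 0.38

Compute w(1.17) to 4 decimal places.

Midpoint: k1 = f(x_n, w_n); k2 = f(x_n + h/2, w_n + (h/2)·k1); w_{n+1} = w_n + h·k2.
x=0.000000, w=0.380000:
  k1 = f(0.000000, 0.380000) = -0.760000
  k2 = f(0.195000, 0.231800) = -0.421392
  w ← 0.380000 + 0.39·(-0.421392) = 0.215657
x=0.390000, w=0.215657:
  k1 = f(0.390000, 0.215657) = -0.262483
  k2 = f(0.585000, 0.164473) = 0.050924
  w ← 0.215657 + 0.39·0.050924 = 0.235517
x=0.780000, w=0.235517:
  k1 = f(0.780000, 0.235517) = 0.204289
  k2 = f(0.975000, 0.275354) = 0.504486
  w ← 0.235517 + 0.39·0.504486 = 0.432267
w(1.17) ≈ 0.4323

0.4323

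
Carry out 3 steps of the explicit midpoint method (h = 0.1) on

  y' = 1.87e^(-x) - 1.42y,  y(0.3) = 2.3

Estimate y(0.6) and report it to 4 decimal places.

1.7921

Midpoint: k1 = f(x_n, y_n); k2 = f(x_n + h/2, y_n + (h/2)·k1); y_{n+1} = y_n + h·k2.
x=0.300000, y=2.300000:
  k1 = f(0.300000, 2.300000) = -1.880670
  k2 = f(0.350000, 2.205967) = -1.814706
  y ← 2.300000 + 0.1·(-1.814706) = 2.118529
x=0.400000, y=2.118529:
  k1 = f(0.400000, 2.118529) = -1.754813
  k2 = f(0.450000, 2.030789) = -1.691355
  y ← 2.118529 + 0.1·(-1.691355) = 1.949394
x=0.500000, y=1.949394:
  k1 = f(0.500000, 1.949394) = -1.633927
  k2 = f(0.550000, 1.867698) = -1.573234
  y ← 1.949394 + 0.1·(-1.573234) = 1.792070
y(0.6) ≈ 1.7921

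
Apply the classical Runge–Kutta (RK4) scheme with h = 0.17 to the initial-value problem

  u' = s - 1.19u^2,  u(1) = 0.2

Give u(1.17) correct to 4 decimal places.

RK4: k1 = f(s_n, u_n); k2 = f(s_n + h/2, u_n + (h/2)·k1); k3 = f(s_n + h/2, u_n + (h/2)·k2); k4 = f(s_n + h, u_n + h·k3); u_{n+1} = u_n + (h/6)·(k1 + 2k2 + 2k3 + k4).
s=1.000000, u=0.200000:
  k1 = f(1.000000, 0.200000) = 0.952400
  k2 = f(1.085000, 0.280954) = 0.991067
  k3 = f(1.085000, 0.284241) = 0.988857
  k4 = f(1.170000, 0.368106) = 1.008753
  u ← 0.200000 + (0.17/6)·(k1 + 2k2 + 2k3 + k4) = 0.367762
u(1.17) ≈ 0.3678

0.3678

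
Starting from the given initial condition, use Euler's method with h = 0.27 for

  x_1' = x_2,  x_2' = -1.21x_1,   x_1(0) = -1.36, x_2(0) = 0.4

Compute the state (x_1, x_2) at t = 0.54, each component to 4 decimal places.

Euler on (x_1,x_2): x_1_{n+1} = x_1_n + h·x_1', x_2_{n+1} = x_2_n + h·x_2'.
0.000000: (-1.360000, 0.400000); f=(0.400000, 1.645600) → (-1.252000, 0.844312)
0.270000: (-1.252000, 0.844312); f=(0.844312, 1.514920) → (-1.024036, 1.253340)
(x_1(0.54), x_2(0.54)) ≈ (-1.0240, 1.2533)

-1.0240, 1.2533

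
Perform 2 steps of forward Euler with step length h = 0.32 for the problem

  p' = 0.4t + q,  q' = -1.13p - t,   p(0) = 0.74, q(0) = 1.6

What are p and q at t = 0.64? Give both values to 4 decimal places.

Euler on (p,q): p_{n+1} = p_n + h·p', q_{n+1} = q_n + h·q'.
0.000000: (0.740000, 1.600000); f=(1.600000, -0.836200) → (1.252000, 1.332416)
0.320000: (1.252000, 1.332416); f=(1.460416, -1.734760) → (1.719333, 0.777293)
(p(0.64), q(0.64)) ≈ (1.7193, 0.7773)

1.7193, 0.7773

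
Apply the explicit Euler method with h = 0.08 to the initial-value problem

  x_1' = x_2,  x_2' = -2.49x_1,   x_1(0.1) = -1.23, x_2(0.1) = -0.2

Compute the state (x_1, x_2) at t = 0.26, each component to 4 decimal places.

Euler on (x_1,x_2): x_1_{n+1} = x_1_n + h·x_1', x_2_{n+1} = x_2_n + h·x_2'.
0.100000: (-1.230000, -0.200000); f=(-0.200000, 3.062700) → (-1.246000, 0.045016)
0.180000: (-1.246000, 0.045016); f=(0.045016, 3.102540) → (-1.242399, 0.293219)
(x_1(0.26), x_2(0.26)) ≈ (-1.2424, 0.2932)

-1.2424, 0.2932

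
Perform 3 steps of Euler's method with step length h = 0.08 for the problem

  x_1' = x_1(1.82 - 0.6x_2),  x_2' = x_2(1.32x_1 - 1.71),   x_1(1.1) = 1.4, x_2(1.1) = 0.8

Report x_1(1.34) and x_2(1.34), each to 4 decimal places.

Euler on (x_1,x_2): x_1_{n+1} = x_1_n + h·x_1', x_2_{n+1} = x_2_n + h·x_2'.
1.100000: (1.400000, 0.800000); f=(1.876000, 0.110400) → (1.550080, 0.808832)
1.180000: (1.550080, 0.808832); f=(2.068893, 0.271853) → (1.715591, 0.830580)
1.260000: (1.715591, 0.830580); f=(2.267415, 0.460624) → (1.896985, 0.867430)
(x_1(1.34), x_2(1.34)) ≈ (1.8970, 0.8674)

1.8970, 0.8674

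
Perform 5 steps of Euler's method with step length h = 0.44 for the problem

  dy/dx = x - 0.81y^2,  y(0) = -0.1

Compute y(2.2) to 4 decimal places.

1.4099

Euler: y_{n+1} = y_n + h·f(x_n, y_n).
x=0.000000, y=-0.100000: f=-0.008100 → y ← -0.100000 + 0.44·(-0.008100) = -0.103564
x=0.440000, y=-0.103564: f=0.431312 → y ← -0.103564 + 0.44·0.431312 = 0.086213
x=0.880000, y=0.086213: f=0.873979 → y ← 0.086213 + 0.44·0.873979 = 0.470764
x=1.320000, y=0.470764: f=1.140489 → y ← 0.470764 + 0.44·1.140489 = 0.972579
x=1.760000, y=0.972579: f=0.993812 → y ← 0.972579 + 0.44·0.993812 = 1.409857
y(2.2) ≈ 1.4099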